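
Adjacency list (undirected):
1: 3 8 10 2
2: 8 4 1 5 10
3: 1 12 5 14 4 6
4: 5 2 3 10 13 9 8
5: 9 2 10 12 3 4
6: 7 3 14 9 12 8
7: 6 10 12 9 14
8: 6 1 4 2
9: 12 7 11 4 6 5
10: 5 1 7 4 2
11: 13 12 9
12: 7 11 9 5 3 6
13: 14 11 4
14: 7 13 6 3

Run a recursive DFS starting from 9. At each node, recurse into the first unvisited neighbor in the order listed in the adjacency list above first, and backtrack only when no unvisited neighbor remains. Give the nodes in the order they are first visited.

9 12 7 6 3 1 8 4 5 2 10 13 14 11

Visit 9
9 → 12
12 → 7
7 → 6
6 → 3
3 → 1
1 → 8
8 → 4
4 → 5
5 → 2
2 → 10
4 → 13
13 → 14
13 → 11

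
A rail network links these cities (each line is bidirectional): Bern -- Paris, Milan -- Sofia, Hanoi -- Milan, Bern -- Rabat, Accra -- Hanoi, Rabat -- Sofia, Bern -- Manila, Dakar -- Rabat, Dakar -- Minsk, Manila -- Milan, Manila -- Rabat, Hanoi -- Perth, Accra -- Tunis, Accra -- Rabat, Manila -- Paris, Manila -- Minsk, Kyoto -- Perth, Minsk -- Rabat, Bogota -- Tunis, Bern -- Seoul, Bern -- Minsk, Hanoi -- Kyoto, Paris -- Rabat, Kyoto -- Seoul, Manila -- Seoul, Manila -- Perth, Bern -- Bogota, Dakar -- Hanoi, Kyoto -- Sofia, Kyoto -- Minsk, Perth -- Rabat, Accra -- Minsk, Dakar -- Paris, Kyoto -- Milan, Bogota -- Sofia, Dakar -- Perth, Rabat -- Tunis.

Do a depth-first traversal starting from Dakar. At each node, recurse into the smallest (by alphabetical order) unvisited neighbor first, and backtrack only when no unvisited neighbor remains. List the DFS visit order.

Dakar -> Hanoi -> Accra -> Minsk -> Bern -> Bogota -> Sofia -> Kyoto -> Milan -> Manila -> Paris -> Rabat -> Perth -> Tunis -> Seoul

Visit Dakar
Dakar → Hanoi
Hanoi → Accra
Accra → Minsk
Minsk → Bern
Bern → Bogota
Bogota → Sofia
Sofia → Kyoto
Kyoto → Milan
Milan → Manila
Manila → Paris
Paris → Rabat
Rabat → Perth
Rabat → Tunis
Manila → Seoul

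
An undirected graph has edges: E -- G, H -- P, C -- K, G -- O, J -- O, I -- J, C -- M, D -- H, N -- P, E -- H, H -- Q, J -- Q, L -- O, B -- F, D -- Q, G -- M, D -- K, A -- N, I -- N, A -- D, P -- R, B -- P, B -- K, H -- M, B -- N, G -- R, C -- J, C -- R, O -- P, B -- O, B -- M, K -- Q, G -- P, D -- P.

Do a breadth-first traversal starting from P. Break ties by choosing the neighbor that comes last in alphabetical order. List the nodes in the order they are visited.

P → R → O → N → H → G → D → B → C → L → J → I → A → Q → M → E → K → F

Visit P; enqueue R, O, N, H, G, D, B → queue [R, O, N, H, G, D, B]
Visit R; enqueue C → queue [O, N, H, G, D, B, C]
Visit O; enqueue L, J → queue [N, H, G, D, B, C, L, J]
Visit N; enqueue I, A → queue [H, G, D, B, C, L, J, I, A]
Visit H; enqueue Q, M, E → queue [G, D, B, C, L, J, I, A, Q, M, E]
Visit G → queue [D, B, C, L, J, I, A, Q, M, E]
Visit D; enqueue K → queue [B, C, L, J, I, A, Q, M, E, K]
Visit B; enqueue F → queue [C, L, J, I, A, Q, M, E, K, F]
Visit C → queue [L, J, I, A, Q, M, E, K, F]
Visit L → queue [J, I, A, Q, M, E, K, F]
Visit J → queue [I, A, Q, M, E, K, F]
Visit I → queue [A, Q, M, E, K, F]
Visit A → queue [Q, M, E, K, F]
Visit Q → queue [M, E, K, F]
Visit M → queue [E, K, F]
Visit E → queue [K, F]
Visit K → queue [F]
Visit F → queue []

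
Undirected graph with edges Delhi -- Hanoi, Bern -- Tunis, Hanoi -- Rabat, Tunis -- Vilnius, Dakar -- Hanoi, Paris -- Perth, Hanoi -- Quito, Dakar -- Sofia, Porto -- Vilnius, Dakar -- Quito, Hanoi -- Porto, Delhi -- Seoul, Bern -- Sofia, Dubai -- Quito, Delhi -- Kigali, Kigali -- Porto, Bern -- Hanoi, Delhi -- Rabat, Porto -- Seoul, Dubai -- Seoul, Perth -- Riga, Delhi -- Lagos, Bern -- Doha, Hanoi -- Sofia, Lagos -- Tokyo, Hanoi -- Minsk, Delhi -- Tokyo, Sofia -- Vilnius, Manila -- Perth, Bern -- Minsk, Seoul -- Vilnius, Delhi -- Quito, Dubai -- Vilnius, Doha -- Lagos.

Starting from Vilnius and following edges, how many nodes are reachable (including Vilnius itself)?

17

BFS from Vilnius visits: Vilnius, Tunis, Sofia, Seoul, Porto, Dubai, Bern, Hanoi, Dakar, Delhi, Kigali, Quito, Minsk, Doha, Rabat, Tokyo, Lagos
Reachable nodes: 17 of 21 total.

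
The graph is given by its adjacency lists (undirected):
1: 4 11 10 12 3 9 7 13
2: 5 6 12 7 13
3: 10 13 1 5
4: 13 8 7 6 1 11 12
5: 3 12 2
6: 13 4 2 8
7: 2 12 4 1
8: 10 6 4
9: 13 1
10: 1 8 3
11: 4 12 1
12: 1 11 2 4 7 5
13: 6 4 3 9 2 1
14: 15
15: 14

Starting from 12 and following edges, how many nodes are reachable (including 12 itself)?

BFS from 12 visits: 12, 11, 7, 5, 4, 2, 1, 3, 13, 8, 6, 10, 9
Reachable nodes: 13 of 15 total.

13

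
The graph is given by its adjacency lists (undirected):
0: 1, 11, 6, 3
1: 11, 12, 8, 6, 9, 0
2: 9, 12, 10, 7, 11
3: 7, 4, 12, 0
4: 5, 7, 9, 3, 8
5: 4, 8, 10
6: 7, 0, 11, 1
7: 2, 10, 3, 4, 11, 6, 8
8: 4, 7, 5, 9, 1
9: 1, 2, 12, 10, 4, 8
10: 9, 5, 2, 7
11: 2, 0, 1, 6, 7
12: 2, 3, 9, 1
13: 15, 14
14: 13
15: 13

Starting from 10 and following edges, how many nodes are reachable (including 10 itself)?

BFS from 10 visits: 10, 2, 5, 7, 9, 11, 12, 4, 8, 3, 6, 1, 0
Reachable nodes: 13 of 16 total.

13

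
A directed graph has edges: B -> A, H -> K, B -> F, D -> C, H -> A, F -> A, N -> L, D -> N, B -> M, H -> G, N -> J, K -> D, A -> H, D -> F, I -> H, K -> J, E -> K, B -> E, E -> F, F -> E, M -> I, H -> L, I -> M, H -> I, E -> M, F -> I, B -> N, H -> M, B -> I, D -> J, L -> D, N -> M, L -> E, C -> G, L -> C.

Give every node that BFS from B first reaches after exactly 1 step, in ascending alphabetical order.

A, E, F, I, M, N

Level 0: B
Level 1: A, E, F, I, M, N
Level 2: H, J, K, L
Level 3: C, D, G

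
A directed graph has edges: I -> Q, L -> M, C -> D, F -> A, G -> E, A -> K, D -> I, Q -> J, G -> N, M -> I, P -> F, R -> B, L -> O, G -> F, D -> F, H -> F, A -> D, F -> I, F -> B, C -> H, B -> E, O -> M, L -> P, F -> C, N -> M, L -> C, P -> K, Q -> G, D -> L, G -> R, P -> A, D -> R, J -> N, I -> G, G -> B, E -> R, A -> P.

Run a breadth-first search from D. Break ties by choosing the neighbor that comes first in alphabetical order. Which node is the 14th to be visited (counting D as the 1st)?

Visit D; enqueue F, I, L, R → queue [F, I, L, R]
Visit F; enqueue A, B, C → queue [I, L, R, A, B, C]
Visit I; enqueue G, Q → queue [L, R, A, B, C, G, Q]
Visit L; enqueue M, O, P → queue [R, A, B, C, G, Q, M, O, P]
Visit R → queue [A, B, C, G, Q, M, O, P]
Visit A; enqueue K → queue [B, C, G, Q, M, O, P, K]
Visit B; enqueue E → queue [C, G, Q, M, O, P, K, E]
Visit C; enqueue H → queue [G, Q, M, O, P, K, E, H]
Visit G; enqueue N → queue [Q, M, O, P, K, E, H, N]
Visit Q; enqueue J → queue [M, O, P, K, E, H, N, J]
Visit M → queue [O, P, K, E, H, N, J]
Visit O → queue [P, K, E, H, N, J]
Visit P → queue [K, E, H, N, J]
Visit K → queue [E, H, N, J]
Visit E → queue [H, N, J]
Visit H → queue [N, J]
Visit N → queue [J]
Visit J → queue []

Visit order: D, F, I, L, R, A, B, C, G, Q, M, O, P, K, E, H, N, J

K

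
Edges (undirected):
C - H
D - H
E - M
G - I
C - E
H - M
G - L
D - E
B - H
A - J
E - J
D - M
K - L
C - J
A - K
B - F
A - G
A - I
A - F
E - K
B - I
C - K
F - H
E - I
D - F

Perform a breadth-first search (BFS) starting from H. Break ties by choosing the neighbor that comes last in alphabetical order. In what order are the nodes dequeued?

H M F D C B E A K J I G L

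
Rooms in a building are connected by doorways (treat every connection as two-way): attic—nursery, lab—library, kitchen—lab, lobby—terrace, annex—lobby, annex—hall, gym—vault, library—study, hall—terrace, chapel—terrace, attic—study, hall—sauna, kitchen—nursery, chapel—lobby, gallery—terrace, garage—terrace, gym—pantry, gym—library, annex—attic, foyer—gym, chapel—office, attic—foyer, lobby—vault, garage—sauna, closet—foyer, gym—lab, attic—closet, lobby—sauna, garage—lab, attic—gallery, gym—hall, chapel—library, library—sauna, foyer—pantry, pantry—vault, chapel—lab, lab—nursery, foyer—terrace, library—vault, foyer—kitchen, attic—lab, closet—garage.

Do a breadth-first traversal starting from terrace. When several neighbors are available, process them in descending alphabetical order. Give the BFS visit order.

Visit terrace; enqueue lobby, hall, garage, gallery, foyer, chapel → queue [lobby, hall, garage, gallery, foyer, chapel]
Visit lobby; enqueue vault, sauna, annex → queue [hall, garage, gallery, foyer, chapel, vault, sauna, annex]
Visit hall; enqueue gym → queue [garage, gallery, foyer, chapel, vault, sauna, annex, gym]
Visit garage; enqueue lab, closet → queue [gallery, foyer, chapel, vault, sauna, annex, gym, lab, closet]
Visit gallery; enqueue attic → queue [foyer, chapel, vault, sauna, annex, gym, lab, closet, attic]
Visit foyer; enqueue pantry, kitchen → queue [chapel, vault, sauna, annex, gym, lab, closet, attic, pantry, kitchen]
Visit chapel; enqueue office, library → queue [vault, sauna, annex, gym, lab, closet, attic, pantry, kitchen, office, library]
Visit vault → queue [sauna, annex, gym, lab, closet, attic, pantry, kitchen, office, library]
Visit sauna → queue [annex, gym, lab, closet, attic, pantry, kitchen, office, library]
Visit annex → queue [gym, lab, closet, attic, pantry, kitchen, office, library]
Visit gym → queue [lab, closet, attic, pantry, kitchen, office, library]
Visit lab; enqueue nursery → queue [closet, attic, pantry, kitchen, office, library, nursery]
Visit closet → queue [attic, pantry, kitchen, office, library, nursery]
Visit attic; enqueue study → queue [pantry, kitchen, office, library, nursery, study]
Visit pantry → queue [kitchen, office, library, nursery, study]
Visit kitchen → queue [office, library, nursery, study]
Visit office → queue [library, nursery, study]
Visit library → queue [nursery, study]
Visit nursery → queue [study]
Visit study → queue []

terrace lobby hall garage gallery foyer chapel vault sauna annex gym lab closet attic pantry kitchen office library nursery study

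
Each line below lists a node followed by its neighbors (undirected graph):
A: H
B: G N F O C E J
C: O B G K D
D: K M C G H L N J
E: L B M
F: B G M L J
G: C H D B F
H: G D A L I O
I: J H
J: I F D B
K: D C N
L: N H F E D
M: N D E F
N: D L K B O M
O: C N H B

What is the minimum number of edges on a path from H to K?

2

Level 0: H
Level 1: A, D, G, I, L, O
Level 2: B, C, E, F, J, K, M, N
K first appears at level 2.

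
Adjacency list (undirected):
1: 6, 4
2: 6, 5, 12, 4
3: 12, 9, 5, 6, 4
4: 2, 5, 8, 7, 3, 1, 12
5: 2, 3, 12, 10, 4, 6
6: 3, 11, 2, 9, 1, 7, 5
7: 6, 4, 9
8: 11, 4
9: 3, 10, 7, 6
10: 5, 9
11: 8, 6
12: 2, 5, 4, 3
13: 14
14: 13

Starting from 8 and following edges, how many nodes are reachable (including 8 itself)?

12

BFS from 8 visits: 8, 4, 11, 1, 2, 3, 5, 7, 12, 6, 9, 10
Reachable nodes: 12 of 14 total.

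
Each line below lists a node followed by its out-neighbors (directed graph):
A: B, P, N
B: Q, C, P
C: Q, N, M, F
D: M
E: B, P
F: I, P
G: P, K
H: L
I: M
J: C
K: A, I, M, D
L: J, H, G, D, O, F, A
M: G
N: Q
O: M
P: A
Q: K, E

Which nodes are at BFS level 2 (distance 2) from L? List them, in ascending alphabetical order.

B, C, I, K, M, N, P

Level 0: L
Level 1: A, D, F, G, H, J, O
Level 2: B, C, I, K, M, N, P
Level 3: Q
Level 4: E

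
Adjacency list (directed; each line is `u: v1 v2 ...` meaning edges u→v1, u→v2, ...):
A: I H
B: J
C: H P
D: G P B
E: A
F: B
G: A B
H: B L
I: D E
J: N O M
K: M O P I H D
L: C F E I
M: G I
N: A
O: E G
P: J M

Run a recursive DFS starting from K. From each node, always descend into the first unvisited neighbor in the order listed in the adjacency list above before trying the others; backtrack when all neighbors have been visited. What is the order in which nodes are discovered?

K → M → G → A → I → D → P → J → N → O → E → B → H → L → C → F

Visit K
K → M
M → G
G → A
A → I
I → D
D → P
P → J
J → N
J → O
O → E
D → B
A → H
H → L
L → C
L → F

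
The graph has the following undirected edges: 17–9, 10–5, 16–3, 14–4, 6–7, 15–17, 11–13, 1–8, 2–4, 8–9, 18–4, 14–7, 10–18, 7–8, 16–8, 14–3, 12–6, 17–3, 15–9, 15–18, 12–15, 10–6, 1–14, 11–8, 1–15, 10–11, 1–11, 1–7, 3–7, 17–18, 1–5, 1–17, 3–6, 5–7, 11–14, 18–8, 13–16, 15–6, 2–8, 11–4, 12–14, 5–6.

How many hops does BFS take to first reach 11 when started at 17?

2

Level 0: 17
Level 1: 1, 3, 9, 15, 18
Level 2: 4, 5, 6, 7, 8, 10, 11, 12, 14, 16
Level 3: 2, 13
11 first appears at level 2.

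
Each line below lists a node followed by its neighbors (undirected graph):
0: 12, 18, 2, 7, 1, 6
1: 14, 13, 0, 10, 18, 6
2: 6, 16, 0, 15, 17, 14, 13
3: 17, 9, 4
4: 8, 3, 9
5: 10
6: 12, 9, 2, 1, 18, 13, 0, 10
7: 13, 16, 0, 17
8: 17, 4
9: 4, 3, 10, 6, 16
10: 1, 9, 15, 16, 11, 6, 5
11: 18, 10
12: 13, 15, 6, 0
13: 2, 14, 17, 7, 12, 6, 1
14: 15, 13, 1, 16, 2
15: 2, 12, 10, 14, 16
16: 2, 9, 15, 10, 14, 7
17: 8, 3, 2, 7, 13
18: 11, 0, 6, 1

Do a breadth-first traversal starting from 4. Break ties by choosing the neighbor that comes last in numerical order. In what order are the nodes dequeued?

Visit 4; enqueue 9, 8, 3 → queue [9, 8, 3]
Visit 9; enqueue 16, 10, 6 → queue [8, 3, 16, 10, 6]
Visit 8; enqueue 17 → queue [3, 16, 10, 6, 17]
Visit 3 → queue [16, 10, 6, 17]
Visit 16; enqueue 15, 14, 7, 2 → queue [10, 6, 17, 15, 14, 7, 2]
Visit 10; enqueue 11, 5, 1 → queue [6, 17, 15, 14, 7, 2, 11, 5, 1]
Visit 6; enqueue 18, 13, 12, 0 → queue [17, 15, 14, 7, 2, 11, 5, 1, 18, 13, 12, 0]
Visit 17 → queue [15, 14, 7, 2, 11, 5, 1, 18, 13, 12, 0]
Visit 15 → queue [14, 7, 2, 11, 5, 1, 18, 13, 12, 0]
Visit 14 → queue [7, 2, 11, 5, 1, 18, 13, 12, 0]
Visit 7 → queue [2, 11, 5, 1, 18, 13, 12, 0]
Visit 2 → queue [11, 5, 1, 18, 13, 12, 0]
Visit 11 → queue [5, 1, 18, 13, 12, 0]
Visit 5 → queue [1, 18, 13, 12, 0]
Visit 1 → queue [18, 13, 12, 0]
Visit 18 → queue [13, 12, 0]
Visit 13 → queue [12, 0]
Visit 12 → queue [0]
Visit 0 → queue []

4, 9, 8, 3, 16, 10, 6, 17, 15, 14, 7, 2, 11, 5, 1, 18, 13, 12, 0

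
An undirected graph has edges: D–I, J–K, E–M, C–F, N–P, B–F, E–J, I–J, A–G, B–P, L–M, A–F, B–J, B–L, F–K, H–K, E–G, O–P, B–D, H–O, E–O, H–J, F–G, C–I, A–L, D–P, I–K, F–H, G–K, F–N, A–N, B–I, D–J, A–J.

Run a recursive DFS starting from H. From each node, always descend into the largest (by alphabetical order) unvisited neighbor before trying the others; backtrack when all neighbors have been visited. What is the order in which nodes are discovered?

Visit H
H → O
O → P
P → N
N → F
F → K
K → J
J → I
I → D
D → B
B → L
L → M
M → E
E → G
G → A
I → C

H, O, P, N, F, K, J, I, D, B, L, M, E, G, A, C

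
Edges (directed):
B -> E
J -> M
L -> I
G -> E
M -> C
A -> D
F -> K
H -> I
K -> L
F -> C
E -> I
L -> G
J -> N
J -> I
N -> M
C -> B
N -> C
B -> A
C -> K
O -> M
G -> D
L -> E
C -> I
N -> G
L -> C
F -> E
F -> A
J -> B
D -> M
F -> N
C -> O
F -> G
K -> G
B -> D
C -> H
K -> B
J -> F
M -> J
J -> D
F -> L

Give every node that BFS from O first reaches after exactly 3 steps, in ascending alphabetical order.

Level 0: O
Level 1: M
Level 2: C, J
Level 3: B, D, F, H, I, K, N
Level 4: A, E, G, L

B, D, F, H, I, K, N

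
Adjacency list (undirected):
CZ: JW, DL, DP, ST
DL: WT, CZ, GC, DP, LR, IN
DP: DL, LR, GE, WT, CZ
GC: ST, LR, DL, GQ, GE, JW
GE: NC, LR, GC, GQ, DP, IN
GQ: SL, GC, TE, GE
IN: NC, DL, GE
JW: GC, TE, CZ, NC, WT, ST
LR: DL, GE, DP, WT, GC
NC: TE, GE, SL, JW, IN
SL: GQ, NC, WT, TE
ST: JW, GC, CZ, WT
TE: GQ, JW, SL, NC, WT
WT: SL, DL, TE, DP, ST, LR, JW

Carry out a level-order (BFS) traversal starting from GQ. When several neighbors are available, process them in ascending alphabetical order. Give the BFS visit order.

GQ, GC, GE, SL, TE, DL, JW, LR, ST, DP, IN, NC, WT, CZ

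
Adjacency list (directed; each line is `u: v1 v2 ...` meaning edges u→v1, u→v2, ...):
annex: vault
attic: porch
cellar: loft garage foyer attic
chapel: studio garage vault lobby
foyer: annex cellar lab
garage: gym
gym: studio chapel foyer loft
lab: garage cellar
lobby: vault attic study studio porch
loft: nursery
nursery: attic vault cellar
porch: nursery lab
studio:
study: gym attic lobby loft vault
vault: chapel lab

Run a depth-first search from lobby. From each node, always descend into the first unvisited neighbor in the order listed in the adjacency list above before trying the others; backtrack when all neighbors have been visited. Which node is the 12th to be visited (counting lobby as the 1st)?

Visit lobby
lobby → vault
vault → chapel
chapel → studio
chapel → garage
garage → gym
gym → foyer
foyer → annex
foyer → cellar
cellar → loft
loft → nursery
nursery → attic
attic → porch
porch → lab
lobby → study

Visit order: lobby, vault, chapel, studio, garage, gym, foyer, annex, cellar, loft, nursery, attic, porch, lab, study

attic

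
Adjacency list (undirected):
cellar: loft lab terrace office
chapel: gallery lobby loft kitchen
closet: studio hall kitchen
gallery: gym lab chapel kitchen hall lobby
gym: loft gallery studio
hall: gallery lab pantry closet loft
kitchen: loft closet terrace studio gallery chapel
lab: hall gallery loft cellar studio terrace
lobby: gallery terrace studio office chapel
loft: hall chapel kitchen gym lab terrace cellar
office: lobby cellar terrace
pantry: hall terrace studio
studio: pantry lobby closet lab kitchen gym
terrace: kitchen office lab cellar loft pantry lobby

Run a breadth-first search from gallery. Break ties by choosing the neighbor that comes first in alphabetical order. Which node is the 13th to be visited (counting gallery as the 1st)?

cellar

Visit gallery; enqueue chapel, gym, hall, kitchen, lab, lobby → queue [chapel, gym, hall, kitchen, lab, lobby]
Visit chapel; enqueue loft → queue [gym, hall, kitchen, lab, lobby, loft]
Visit gym; enqueue studio → queue [hall, kitchen, lab, lobby, loft, studio]
Visit hall; enqueue closet, pantry → queue [kitchen, lab, lobby, loft, studio, closet, pantry]
Visit kitchen; enqueue terrace → queue [lab, lobby, loft, studio, closet, pantry, terrace]
Visit lab; enqueue cellar → queue [lobby, loft, studio, closet, pantry, terrace, cellar]
Visit lobby; enqueue office → queue [loft, studio, closet, pantry, terrace, cellar, office]
Visit loft → queue [studio, closet, pantry, terrace, cellar, office]
Visit studio → queue [closet, pantry, terrace, cellar, office]
Visit closet → queue [pantry, terrace, cellar, office]
Visit pantry → queue [terrace, cellar, office]
Visit terrace → queue [cellar, office]
Visit cellar → queue [office]
Visit office → queue []

Visit order: gallery, chapel, gym, hall, kitchen, lab, lobby, loft, studio, closet, pantry, terrace, cellar, office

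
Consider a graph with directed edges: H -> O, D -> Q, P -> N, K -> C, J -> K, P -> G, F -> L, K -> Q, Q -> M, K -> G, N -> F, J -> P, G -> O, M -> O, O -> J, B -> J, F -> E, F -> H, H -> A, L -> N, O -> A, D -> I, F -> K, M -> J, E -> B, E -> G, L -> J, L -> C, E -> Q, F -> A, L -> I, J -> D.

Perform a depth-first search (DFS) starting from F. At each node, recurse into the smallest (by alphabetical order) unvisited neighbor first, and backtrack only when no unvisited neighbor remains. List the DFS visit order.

F, A, E, B, J, D, I, Q, M, O, K, C, G, P, N, H, L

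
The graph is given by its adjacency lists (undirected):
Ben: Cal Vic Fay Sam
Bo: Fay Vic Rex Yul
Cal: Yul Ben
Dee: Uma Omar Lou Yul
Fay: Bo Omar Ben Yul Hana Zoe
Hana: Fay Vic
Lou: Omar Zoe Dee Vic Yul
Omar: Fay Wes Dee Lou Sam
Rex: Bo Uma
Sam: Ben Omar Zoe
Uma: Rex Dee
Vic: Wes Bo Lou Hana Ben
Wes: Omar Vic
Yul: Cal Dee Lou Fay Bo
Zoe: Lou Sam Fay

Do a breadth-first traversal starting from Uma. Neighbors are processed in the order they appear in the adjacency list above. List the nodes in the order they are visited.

Uma → Rex → Dee → Bo → Omar → Lou → Yul → Fay → Vic → Wes → Sam → Zoe → Cal → Ben → Hana

Visit Uma; enqueue Rex, Dee → queue [Rex, Dee]
Visit Rex; enqueue Bo → queue [Dee, Bo]
Visit Dee; enqueue Omar, Lou, Yul → queue [Bo, Omar, Lou, Yul]
Visit Bo; enqueue Fay, Vic → queue [Omar, Lou, Yul, Fay, Vic]
Visit Omar; enqueue Wes, Sam → queue [Lou, Yul, Fay, Vic, Wes, Sam]
Visit Lou; enqueue Zoe → queue [Yul, Fay, Vic, Wes, Sam, Zoe]
Visit Yul; enqueue Cal → queue [Fay, Vic, Wes, Sam, Zoe, Cal]
Visit Fay; enqueue Ben, Hana → queue [Vic, Wes, Sam, Zoe, Cal, Ben, Hana]
Visit Vic → queue [Wes, Sam, Zoe, Cal, Ben, Hana]
Visit Wes → queue [Sam, Zoe, Cal, Ben, Hana]
Visit Sam → queue [Zoe, Cal, Ben, Hana]
Visit Zoe → queue [Cal, Ben, Hana]
Visit Cal → queue [Ben, Hana]
Visit Ben → queue [Hana]
Visit Hana → queue []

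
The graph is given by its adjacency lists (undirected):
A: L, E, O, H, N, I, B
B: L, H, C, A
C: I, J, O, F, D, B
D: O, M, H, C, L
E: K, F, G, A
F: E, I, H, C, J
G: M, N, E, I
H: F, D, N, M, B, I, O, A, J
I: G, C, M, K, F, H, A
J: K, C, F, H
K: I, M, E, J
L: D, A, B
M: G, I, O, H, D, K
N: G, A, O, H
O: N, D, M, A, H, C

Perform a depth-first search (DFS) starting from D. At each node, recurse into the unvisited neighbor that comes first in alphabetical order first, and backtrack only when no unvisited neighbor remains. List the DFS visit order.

Visit D
D → C
C → B
B → A
A → E
E → F
F → H
H → I
I → G
G → M
M → K
K → J
M → O
O → N
A → L

D, C, B, A, E, F, H, I, G, M, K, J, O, N, L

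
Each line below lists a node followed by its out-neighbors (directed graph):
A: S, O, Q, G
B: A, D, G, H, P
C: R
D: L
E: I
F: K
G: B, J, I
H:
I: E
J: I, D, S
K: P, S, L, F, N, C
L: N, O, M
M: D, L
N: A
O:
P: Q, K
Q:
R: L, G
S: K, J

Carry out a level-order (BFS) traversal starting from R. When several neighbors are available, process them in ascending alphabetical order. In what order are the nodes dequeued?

R, G, L, B, I, J, M, N, O, A, D, H, P, E, S, Q, K, C, F

Visit R; enqueue G, L → queue [G, L]
Visit G; enqueue B, I, J → queue [L, B, I, J]
Visit L; enqueue M, N, O → queue [B, I, J, M, N, O]
Visit B; enqueue A, D, H, P → queue [I, J, M, N, O, A, D, H, P]
Visit I; enqueue E → queue [J, M, N, O, A, D, H, P, E]
Visit J; enqueue S → queue [M, N, O, A, D, H, P, E, S]
Visit M → queue [N, O, A, D, H, P, E, S]
Visit N → queue [O, A, D, H, P, E, S]
Visit O → queue [A, D, H, P, E, S]
Visit A; enqueue Q → queue [D, H, P, E, S, Q]
Visit D → queue [H, P, E, S, Q]
Visit H → queue [P, E, S, Q]
Visit P; enqueue K → queue [E, S, Q, K]
Visit E → queue [S, Q, K]
Visit S → queue [Q, K]
Visit Q → queue [K]
Visit K; enqueue C, F → queue [C, F]
Visit C → queue [F]
Visit F → queue []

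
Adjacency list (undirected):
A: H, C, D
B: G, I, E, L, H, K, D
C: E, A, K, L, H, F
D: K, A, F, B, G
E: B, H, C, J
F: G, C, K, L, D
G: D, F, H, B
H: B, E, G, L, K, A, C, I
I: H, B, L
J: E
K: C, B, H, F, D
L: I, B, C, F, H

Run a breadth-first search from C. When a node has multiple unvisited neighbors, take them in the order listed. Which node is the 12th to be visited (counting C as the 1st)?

G

Visit C; enqueue E, A, K, L, H, F → queue [E, A, K, L, H, F]
Visit E; enqueue B, J → queue [A, K, L, H, F, B, J]
Visit A; enqueue D → queue [K, L, H, F, B, J, D]
Visit K → queue [L, H, F, B, J, D]
Visit L; enqueue I → queue [H, F, B, J, D, I]
Visit H; enqueue G → queue [F, B, J, D, I, G]
Visit F → queue [B, J, D, I, G]
Visit B → queue [J, D, I, G]
Visit J → queue [D, I, G]
Visit D → queue [I, G]
Visit I → queue [G]
Visit G → queue []

Visit order: C, E, A, K, L, H, F, B, J, D, I, G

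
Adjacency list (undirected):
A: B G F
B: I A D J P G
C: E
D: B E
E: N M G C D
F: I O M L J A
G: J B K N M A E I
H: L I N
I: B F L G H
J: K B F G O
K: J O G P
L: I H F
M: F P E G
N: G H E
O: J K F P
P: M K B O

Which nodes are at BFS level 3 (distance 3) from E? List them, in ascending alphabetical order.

L, O

Level 0: E
Level 1: C, D, G, M, N
Level 2: A, B, F, H, I, J, K, P
Level 3: L, O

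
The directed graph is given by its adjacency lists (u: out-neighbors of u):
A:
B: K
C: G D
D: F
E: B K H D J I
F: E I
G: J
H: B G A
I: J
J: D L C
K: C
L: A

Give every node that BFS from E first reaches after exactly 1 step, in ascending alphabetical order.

Level 0: E
Level 1: B, D, H, I, J, K
Level 2: A, C, F, G, L

B, D, H, I, J, K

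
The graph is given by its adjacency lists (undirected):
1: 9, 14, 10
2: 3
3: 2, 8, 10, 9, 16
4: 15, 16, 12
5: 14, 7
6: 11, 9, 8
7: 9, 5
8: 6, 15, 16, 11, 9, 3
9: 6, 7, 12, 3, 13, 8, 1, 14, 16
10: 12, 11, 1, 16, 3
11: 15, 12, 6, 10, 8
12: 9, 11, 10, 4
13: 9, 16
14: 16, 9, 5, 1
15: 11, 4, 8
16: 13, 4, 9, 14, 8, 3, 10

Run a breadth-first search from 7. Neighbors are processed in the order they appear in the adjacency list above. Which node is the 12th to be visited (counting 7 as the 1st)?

11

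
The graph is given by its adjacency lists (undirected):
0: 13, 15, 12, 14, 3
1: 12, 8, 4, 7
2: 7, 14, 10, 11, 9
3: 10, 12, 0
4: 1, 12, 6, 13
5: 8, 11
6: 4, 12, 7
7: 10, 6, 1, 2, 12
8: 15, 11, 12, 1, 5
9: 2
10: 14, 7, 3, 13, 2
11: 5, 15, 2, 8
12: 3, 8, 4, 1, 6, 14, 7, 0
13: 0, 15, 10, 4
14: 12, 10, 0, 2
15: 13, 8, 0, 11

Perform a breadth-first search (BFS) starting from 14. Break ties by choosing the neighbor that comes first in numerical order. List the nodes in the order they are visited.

Visit 14; enqueue 0, 2, 10, 12 → queue [0, 2, 10, 12]
Visit 0; enqueue 3, 13, 15 → queue [2, 10, 12, 3, 13, 15]
Visit 2; enqueue 7, 9, 11 → queue [10, 12, 3, 13, 15, 7, 9, 11]
Visit 10 → queue [12, 3, 13, 15, 7, 9, 11]
Visit 12; enqueue 1, 4, 6, 8 → queue [3, 13, 15, 7, 9, 11, 1, 4, 6, 8]
Visit 3 → queue [13, 15, 7, 9, 11, 1, 4, 6, 8]
Visit 13 → queue [15, 7, 9, 11, 1, 4, 6, 8]
Visit 15 → queue [7, 9, 11, 1, 4, 6, 8]
Visit 7 → queue [9, 11, 1, 4, 6, 8]
Visit 9 → queue [11, 1, 4, 6, 8]
Visit 11; enqueue 5 → queue [1, 4, 6, 8, 5]
Visit 1 → queue [4, 6, 8, 5]
Visit 4 → queue [6, 8, 5]
Visit 6 → queue [8, 5]
Visit 8 → queue [5]
Visit 5 → queue []

14 → 0 → 2 → 10 → 12 → 3 → 13 → 15 → 7 → 9 → 11 → 1 → 4 → 6 → 8 → 5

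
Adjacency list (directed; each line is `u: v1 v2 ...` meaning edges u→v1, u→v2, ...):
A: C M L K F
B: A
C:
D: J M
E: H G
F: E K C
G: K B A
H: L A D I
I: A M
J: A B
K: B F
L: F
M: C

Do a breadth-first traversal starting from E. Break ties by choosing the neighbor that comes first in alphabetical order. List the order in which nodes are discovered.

E G H A B K D I L C F M J

Visit E; enqueue G, H → queue [G, H]
Visit G; enqueue A, B, K → queue [H, A, B, K]
Visit H; enqueue D, I, L → queue [A, B, K, D, I, L]
Visit A; enqueue C, F, M → queue [B, K, D, I, L, C, F, M]
Visit B → queue [K, D, I, L, C, F, M]
Visit K → queue [D, I, L, C, F, M]
Visit D; enqueue J → queue [I, L, C, F, M, J]
Visit I → queue [L, C, F, M, J]
Visit L → queue [C, F, M, J]
Visit C → queue [F, M, J]
Visit F → queue [M, J]
Visit M → queue [J]
Visit J → queue []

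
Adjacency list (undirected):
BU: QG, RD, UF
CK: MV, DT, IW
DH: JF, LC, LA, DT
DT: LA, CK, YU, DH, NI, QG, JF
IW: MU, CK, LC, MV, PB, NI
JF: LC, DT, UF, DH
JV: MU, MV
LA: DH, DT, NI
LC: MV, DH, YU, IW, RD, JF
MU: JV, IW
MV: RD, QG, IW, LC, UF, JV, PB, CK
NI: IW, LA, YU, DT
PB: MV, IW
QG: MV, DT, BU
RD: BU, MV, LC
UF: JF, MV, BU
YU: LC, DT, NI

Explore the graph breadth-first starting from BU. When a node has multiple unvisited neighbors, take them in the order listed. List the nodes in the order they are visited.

BU, QG, RD, UF, MV, DT, LC, JF, IW, JV, PB, CK, LA, YU, DH, NI, MU

Visit BU; enqueue QG, RD, UF → queue [QG, RD, UF]
Visit QG; enqueue MV, DT → queue [RD, UF, MV, DT]
Visit RD; enqueue LC → queue [UF, MV, DT, LC]
Visit UF; enqueue JF → queue [MV, DT, LC, JF]
Visit MV; enqueue IW, JV, PB, CK → queue [DT, LC, JF, IW, JV, PB, CK]
Visit DT; enqueue LA, YU, DH, NI → queue [LC, JF, IW, JV, PB, CK, LA, YU, DH, NI]
Visit LC → queue [JF, IW, JV, PB, CK, LA, YU, DH, NI]
Visit JF → queue [IW, JV, PB, CK, LA, YU, DH, NI]
Visit IW; enqueue MU → queue [JV, PB, CK, LA, YU, DH, NI, MU]
Visit JV → queue [PB, CK, LA, YU, DH, NI, MU]
Visit PB → queue [CK, LA, YU, DH, NI, MU]
Visit CK → queue [LA, YU, DH, NI, MU]
Visit LA → queue [YU, DH, NI, MU]
Visit YU → queue [DH, NI, MU]
Visit DH → queue [NI, MU]
Visit NI → queue [MU]
Visit MU → queue []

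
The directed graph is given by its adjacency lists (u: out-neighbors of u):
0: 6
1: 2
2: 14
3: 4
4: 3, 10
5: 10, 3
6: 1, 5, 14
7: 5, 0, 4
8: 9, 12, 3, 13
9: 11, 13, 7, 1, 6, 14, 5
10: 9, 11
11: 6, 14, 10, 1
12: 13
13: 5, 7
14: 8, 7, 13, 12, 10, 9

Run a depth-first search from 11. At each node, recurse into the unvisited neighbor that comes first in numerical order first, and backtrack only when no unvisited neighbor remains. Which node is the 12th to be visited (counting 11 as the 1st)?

Visit 11
11 → 1
1 → 2
2 → 14
14 → 7
7 → 0
0 → 6
6 → 5
5 → 3
3 → 4
4 → 10
10 → 9
9 → 13
14 → 8
8 → 12

Visit order: 11, 1, 2, 14, 7, 0, 6, 5, 3, 4, 10, 9, 13, 8, 12

9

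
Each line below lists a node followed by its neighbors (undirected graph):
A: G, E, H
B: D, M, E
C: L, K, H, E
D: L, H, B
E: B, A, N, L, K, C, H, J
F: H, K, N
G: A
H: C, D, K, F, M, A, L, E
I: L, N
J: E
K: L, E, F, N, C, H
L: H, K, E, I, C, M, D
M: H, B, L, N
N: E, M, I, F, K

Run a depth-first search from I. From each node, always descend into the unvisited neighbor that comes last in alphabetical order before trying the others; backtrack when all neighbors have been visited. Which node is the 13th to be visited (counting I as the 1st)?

A

Visit I
I → N
N → M
M → L
L → K
K → H
H → F
H → E
E → J
E → C
E → B
B → D
E → A
A → G

Visit order: I, N, M, L, K, H, F, E, J, C, B, D, A, G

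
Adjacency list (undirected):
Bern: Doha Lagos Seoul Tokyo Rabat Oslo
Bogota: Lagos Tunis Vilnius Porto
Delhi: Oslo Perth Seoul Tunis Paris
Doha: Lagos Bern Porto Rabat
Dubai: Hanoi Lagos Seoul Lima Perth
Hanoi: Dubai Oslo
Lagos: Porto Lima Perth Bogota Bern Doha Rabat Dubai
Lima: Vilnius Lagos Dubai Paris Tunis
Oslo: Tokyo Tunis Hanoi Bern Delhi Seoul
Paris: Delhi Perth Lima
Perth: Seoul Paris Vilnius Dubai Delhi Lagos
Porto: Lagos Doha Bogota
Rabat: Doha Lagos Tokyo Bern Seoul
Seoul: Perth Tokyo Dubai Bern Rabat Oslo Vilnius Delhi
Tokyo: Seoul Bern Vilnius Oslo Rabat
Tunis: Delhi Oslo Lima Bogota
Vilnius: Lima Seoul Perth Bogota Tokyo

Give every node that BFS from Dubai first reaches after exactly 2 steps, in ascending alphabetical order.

Bern, Bogota, Delhi, Doha, Oslo, Paris, Porto, Rabat, Tokyo, Tunis, Vilnius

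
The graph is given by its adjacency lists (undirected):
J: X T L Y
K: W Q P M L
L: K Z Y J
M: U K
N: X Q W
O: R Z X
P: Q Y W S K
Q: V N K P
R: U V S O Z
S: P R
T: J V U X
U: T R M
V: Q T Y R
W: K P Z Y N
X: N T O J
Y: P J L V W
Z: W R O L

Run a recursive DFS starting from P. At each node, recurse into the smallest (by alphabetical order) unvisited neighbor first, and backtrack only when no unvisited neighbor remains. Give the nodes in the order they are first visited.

P, K, L, J, T, U, M, R, O, X, N, Q, V, Y, W, Z, S

Visit P
P → K
K → L
L → J
J → T
T → U
U → M
U → R
R → O
O → X
X → N
N → Q
Q → V
V → Y
Y → W
W → Z
R → S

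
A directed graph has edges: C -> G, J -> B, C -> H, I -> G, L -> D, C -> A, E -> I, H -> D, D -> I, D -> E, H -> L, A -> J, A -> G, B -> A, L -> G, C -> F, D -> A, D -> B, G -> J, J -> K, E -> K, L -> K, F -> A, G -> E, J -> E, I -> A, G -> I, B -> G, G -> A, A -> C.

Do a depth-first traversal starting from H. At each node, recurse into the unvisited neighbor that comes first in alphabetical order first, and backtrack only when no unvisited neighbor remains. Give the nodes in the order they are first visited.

H -> D -> A -> C -> F -> G -> E -> I -> K -> J -> B -> L

Visit H
H → D
D → A
A → C
C → F
C → G
G → E
E → I
E → K
G → J
J → B
H → L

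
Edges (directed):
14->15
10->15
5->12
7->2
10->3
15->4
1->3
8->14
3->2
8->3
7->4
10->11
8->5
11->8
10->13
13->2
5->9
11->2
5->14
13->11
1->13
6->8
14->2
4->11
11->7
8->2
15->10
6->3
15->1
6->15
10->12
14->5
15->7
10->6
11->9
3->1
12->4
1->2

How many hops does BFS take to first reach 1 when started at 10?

2

Level 0: 10
Level 1: 3, 6, 11, 12, 13, 15
Level 2: 1, 2, 4, 7, 8, 9
Level 3: 5, 14
1 first appears at level 2.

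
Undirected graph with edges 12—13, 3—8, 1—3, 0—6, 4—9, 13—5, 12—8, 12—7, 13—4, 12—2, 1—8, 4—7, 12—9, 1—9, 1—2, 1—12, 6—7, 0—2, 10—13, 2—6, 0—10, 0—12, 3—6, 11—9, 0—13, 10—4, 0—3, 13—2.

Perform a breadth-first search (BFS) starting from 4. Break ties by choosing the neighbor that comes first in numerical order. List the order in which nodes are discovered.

4, 7, 9, 10, 13, 6, 12, 1, 11, 0, 2, 5, 3, 8

Visit 4; enqueue 7, 9, 10, 13 → queue [7, 9, 10, 13]
Visit 7; enqueue 6, 12 → queue [9, 10, 13, 6, 12]
Visit 9; enqueue 1, 11 → queue [10, 13, 6, 12, 1, 11]
Visit 10; enqueue 0 → queue [13, 6, 12, 1, 11, 0]
Visit 13; enqueue 2, 5 → queue [6, 12, 1, 11, 0, 2, 5]
Visit 6; enqueue 3 → queue [12, 1, 11, 0, 2, 5, 3]
Visit 12; enqueue 8 → queue [1, 11, 0, 2, 5, 3, 8]
Visit 1 → queue [11, 0, 2, 5, 3, 8]
Visit 11 → queue [0, 2, 5, 3, 8]
Visit 0 → queue [2, 5, 3, 8]
Visit 2 → queue [5, 3, 8]
Visit 5 → queue [3, 8]
Visit 3 → queue [8]
Visit 8 → queue []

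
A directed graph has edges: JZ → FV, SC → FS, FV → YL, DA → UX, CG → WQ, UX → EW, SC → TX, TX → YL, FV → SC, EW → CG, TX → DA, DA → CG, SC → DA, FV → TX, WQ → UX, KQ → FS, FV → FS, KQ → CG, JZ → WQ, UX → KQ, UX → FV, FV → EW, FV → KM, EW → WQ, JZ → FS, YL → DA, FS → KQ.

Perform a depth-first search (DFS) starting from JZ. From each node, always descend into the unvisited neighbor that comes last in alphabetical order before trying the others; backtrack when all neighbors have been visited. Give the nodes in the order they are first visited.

JZ → WQ → UX → KQ → FS → CG → FV → YL → DA → TX → SC → KM → EW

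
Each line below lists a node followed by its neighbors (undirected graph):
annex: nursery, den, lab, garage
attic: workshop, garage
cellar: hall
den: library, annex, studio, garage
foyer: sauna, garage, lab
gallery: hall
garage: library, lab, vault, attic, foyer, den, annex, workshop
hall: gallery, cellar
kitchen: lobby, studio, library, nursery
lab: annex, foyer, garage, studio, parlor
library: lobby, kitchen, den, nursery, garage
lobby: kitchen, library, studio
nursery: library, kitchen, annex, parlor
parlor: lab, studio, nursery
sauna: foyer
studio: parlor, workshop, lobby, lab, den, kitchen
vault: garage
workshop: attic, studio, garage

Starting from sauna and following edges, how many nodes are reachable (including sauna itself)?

15

BFS from sauna visits: sauna, foyer, garage, lab, library, vault, attic, den, annex, workshop, studio, parlor, lobby, kitchen, nursery
Reachable nodes: 15 of 18 total.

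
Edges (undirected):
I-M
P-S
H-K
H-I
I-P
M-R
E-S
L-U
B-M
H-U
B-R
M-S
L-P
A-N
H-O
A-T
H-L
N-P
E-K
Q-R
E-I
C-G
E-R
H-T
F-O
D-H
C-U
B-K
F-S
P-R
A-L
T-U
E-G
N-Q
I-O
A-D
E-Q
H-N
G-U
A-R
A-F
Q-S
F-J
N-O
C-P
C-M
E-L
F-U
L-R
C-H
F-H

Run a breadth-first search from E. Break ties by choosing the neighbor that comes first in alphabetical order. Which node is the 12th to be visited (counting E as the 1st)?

M

Visit E; enqueue G, I, K, L, Q, R, S → queue [G, I, K, L, Q, R, S]
Visit G; enqueue C, U → queue [I, K, L, Q, R, S, C, U]
Visit I; enqueue H, M, O, P → queue [K, L, Q, R, S, C, U, H, M, O, P]
Visit K; enqueue B → queue [L, Q, R, S, C, U, H, M, O, P, B]
Visit L; enqueue A → queue [Q, R, S, C, U, H, M, O, P, B, A]
Visit Q; enqueue N → queue [R, S, C, U, H, M, O, P, B, A, N]
Visit R → queue [S, C, U, H, M, O, P, B, A, N]
Visit S; enqueue F → queue [C, U, H, M, O, P, B, A, N, F]
Visit C → queue [U, H, M, O, P, B, A, N, F]
Visit U; enqueue T → queue [H, M, O, P, B, A, N, F, T]
Visit H; enqueue D → queue [M, O, P, B, A, N, F, T, D]
Visit M → queue [O, P, B, A, N, F, T, D]
Visit O → queue [P, B, A, N, F, T, D]
Visit P → queue [B, A, N, F, T, D]
Visit B → queue [A, N, F, T, D]
Visit A → queue [N, F, T, D]
Visit N → queue [F, T, D]
Visit F; enqueue J → queue [T, D, J]
Visit T → queue [D, J]
Visit D → queue [J]
Visit J → queue []

Visit order: E, G, I, K, L, Q, R, S, C, U, H, M, O, P, B, A, N, F, T, D, J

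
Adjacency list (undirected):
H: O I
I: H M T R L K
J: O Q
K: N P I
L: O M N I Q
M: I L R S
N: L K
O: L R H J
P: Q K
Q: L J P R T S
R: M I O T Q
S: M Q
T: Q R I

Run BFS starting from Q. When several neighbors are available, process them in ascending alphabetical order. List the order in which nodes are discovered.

Q, J, L, P, R, S, T, O, I, M, N, K, H

Visit Q; enqueue J, L, P, R, S, T → queue [J, L, P, R, S, T]
Visit J; enqueue O → queue [L, P, R, S, T, O]
Visit L; enqueue I, M, N → queue [P, R, S, T, O, I, M, N]
Visit P; enqueue K → queue [R, S, T, O, I, M, N, K]
Visit R → queue [S, T, O, I, M, N, K]
Visit S → queue [T, O, I, M, N, K]
Visit T → queue [O, I, M, N, K]
Visit O; enqueue H → queue [I, M, N, K, H]
Visit I → queue [M, N, K, H]
Visit M → queue [N, K, H]
Visit N → queue [K, H]
Visit K → queue [H]
Visit H → queue []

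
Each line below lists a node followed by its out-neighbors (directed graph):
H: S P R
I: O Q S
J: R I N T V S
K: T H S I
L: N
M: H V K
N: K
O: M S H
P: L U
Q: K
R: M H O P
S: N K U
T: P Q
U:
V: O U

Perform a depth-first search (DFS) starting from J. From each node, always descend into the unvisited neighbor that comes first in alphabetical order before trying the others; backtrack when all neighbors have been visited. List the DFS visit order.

J, I, O, H, P, L, N, K, S, U, T, Q, R, M, V

Visit J
J → I
I → O
O → H
H → P
P → L
L → N
N → K
K → S
S → U
K → T
T → Q
H → R
R → M
M → V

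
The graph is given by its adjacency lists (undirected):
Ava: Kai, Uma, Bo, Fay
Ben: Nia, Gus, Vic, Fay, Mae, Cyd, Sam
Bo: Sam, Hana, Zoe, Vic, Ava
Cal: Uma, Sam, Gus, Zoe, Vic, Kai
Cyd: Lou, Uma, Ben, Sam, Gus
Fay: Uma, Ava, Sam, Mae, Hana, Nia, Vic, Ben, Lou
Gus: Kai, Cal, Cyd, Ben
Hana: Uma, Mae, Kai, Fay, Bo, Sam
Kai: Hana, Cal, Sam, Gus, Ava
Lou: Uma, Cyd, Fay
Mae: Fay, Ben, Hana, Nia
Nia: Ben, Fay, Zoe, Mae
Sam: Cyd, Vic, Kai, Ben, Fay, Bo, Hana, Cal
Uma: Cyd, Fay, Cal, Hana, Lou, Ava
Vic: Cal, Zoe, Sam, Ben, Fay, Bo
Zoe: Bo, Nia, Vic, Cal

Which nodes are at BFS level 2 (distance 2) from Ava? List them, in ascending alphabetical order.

Ben, Cal, Cyd, Gus, Hana, Lou, Mae, Nia, Sam, Vic, Zoe

Level 0: Ava
Level 1: Bo, Fay, Kai, Uma
Level 2: Ben, Cal, Cyd, Gus, Hana, Lou, Mae, Nia, Sam, Vic, Zoe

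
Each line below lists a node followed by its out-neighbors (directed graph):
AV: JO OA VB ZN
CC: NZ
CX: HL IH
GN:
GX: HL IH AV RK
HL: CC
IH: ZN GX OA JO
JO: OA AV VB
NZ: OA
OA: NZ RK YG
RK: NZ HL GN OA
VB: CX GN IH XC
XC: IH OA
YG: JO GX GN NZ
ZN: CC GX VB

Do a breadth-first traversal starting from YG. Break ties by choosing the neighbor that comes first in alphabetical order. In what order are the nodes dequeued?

YG -> GN -> GX -> JO -> NZ -> AV -> HL -> IH -> RK -> OA -> VB -> ZN -> CC -> CX -> XC

Visit YG; enqueue GN, GX, JO, NZ → queue [GN, GX, JO, NZ]
Visit GN → queue [GX, JO, NZ]
Visit GX; enqueue AV, HL, IH, RK → queue [JO, NZ, AV, HL, IH, RK]
Visit JO; enqueue OA, VB → queue [NZ, AV, HL, IH, RK, OA, VB]
Visit NZ → queue [AV, HL, IH, RK, OA, VB]
Visit AV; enqueue ZN → queue [HL, IH, RK, OA, VB, ZN]
Visit HL; enqueue CC → queue [IH, RK, OA, VB, ZN, CC]
Visit IH → queue [RK, OA, VB, ZN, CC]
Visit RK → queue [OA, VB, ZN, CC]
Visit OA → queue [VB, ZN, CC]
Visit VB; enqueue CX, XC → queue [ZN, CC, CX, XC]
Visit ZN → queue [CC, CX, XC]
Visit CC → queue [CX, XC]
Visit CX → queue [XC]
Visit XC → queue []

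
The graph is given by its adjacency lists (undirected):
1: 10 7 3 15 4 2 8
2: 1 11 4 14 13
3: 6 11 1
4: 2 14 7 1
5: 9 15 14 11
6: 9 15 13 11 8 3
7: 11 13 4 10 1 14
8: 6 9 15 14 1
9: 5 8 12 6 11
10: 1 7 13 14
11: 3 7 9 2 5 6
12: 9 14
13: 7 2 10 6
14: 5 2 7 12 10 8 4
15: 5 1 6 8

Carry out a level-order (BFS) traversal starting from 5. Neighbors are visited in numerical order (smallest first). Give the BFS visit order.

5, 9, 11, 14, 15, 6, 8, 12, 2, 3, 7, 4, 10, 1, 13

Visit 5; enqueue 9, 11, 14, 15 → queue [9, 11, 14, 15]
Visit 9; enqueue 6, 8, 12 → queue [11, 14, 15, 6, 8, 12]
Visit 11; enqueue 2, 3, 7 → queue [14, 15, 6, 8, 12, 2, 3, 7]
Visit 14; enqueue 4, 10 → queue [15, 6, 8, 12, 2, 3, 7, 4, 10]
Visit 15; enqueue 1 → queue [6, 8, 12, 2, 3, 7, 4, 10, 1]
Visit 6; enqueue 13 → queue [8, 12, 2, 3, 7, 4, 10, 1, 13]
Visit 8 → queue [12, 2, 3, 7, 4, 10, 1, 13]
Visit 12 → queue [2, 3, 7, 4, 10, 1, 13]
Visit 2 → queue [3, 7, 4, 10, 1, 13]
Visit 3 → queue [7, 4, 10, 1, 13]
Visit 7 → queue [4, 10, 1, 13]
Visit 4 → queue [10, 1, 13]
Visit 10 → queue [1, 13]
Visit 1 → queue [13]
Visit 13 → queue []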